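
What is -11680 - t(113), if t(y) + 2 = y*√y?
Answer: -11678 - 113*√113 ≈ -12879.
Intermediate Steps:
t(y) = -2 + y^(3/2) (t(y) = -2 + y*√y = -2 + y^(3/2))
-11680 - t(113) = -11680 - (-2 + 113^(3/2)) = -11680 - (-2 + 113*√113) = -11680 + (2 - 113*√113) = -11678 - 113*√113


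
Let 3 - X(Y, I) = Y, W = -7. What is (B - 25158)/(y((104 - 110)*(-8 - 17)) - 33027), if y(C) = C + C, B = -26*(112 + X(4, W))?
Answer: 9348/10909 ≈ 0.85691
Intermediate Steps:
X(Y, I) = 3 - Y
B = -2886 (B = -26*(112 + (3 - 1*4)) = -26*(112 + (3 - 4)) = -26*(112 - 1) = -26*111 = -2886)
y(C) = 2*C
(B - 25158)/(y((104 - 110)*(-8 - 17)) - 33027) = (-2886 - 25158)/(2*((104 - 110)*(-8 - 17)) - 33027) = -28044/(2*(-6*(-25)) - 33027) = -28044/(2*150 - 33027) = -28044/(300 - 33027) = -28044/(-32727) = -28044*(-1/32727) = 9348/10909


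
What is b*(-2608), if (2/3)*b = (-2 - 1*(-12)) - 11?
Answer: 3912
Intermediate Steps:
b = -3/2 (b = 3*((-2 - 1*(-12)) - 11)/2 = 3*((-2 + 12) - 11)/2 = 3*(10 - 11)/2 = (3/2)*(-1) = -3/2 ≈ -1.5000)
b*(-2608) = -3/2*(-2608) = 3912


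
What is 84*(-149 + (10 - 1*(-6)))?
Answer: -11172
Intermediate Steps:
84*(-149 + (10 - 1*(-6))) = 84*(-149 + (10 + 6)) = 84*(-149 + 16) = 84*(-133) = -11172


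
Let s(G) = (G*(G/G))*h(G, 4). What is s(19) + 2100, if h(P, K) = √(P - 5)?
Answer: 2100 + 19*√14 ≈ 2171.1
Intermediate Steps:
h(P, K) = √(-5 + P)
s(G) = G*√(-5 + G) (s(G) = (G*(G/G))*√(-5 + G) = (G*1)*√(-5 + G) = G*√(-5 + G))
s(19) + 2100 = 19*√(-5 + 19) + 2100 = 19*√14 + 2100 = 2100 + 19*√14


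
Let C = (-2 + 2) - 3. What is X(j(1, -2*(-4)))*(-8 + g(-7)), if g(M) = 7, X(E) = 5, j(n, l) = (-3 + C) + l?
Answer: -5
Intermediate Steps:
C = -3 (C = 0 - 3 = -3)
j(n, l) = -6 + l (j(n, l) = (-3 - 3) + l = -6 + l)
X(j(1, -2*(-4)))*(-8 + g(-7)) = 5*(-8 + 7) = 5*(-1) = -5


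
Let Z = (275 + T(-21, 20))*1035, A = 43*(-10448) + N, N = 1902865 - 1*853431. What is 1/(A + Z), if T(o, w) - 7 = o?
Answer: 1/870305 ≈ 1.1490e-6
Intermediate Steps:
T(o, w) = 7 + o
N = 1049434 (N = 1902865 - 853431 = 1049434)
A = 600170 (A = 43*(-10448) + 1049434 = -449264 + 1049434 = 600170)
Z = 270135 (Z = (275 + (7 - 21))*1035 = (275 - 14)*1035 = 261*1035 = 270135)
1/(A + Z) = 1/(600170 + 270135) = 1/870305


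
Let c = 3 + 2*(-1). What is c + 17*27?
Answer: 460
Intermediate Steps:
c = 1 (c = 3 - 2 = 1)
c + 17*27 = 1 + 17*27 = 1 + 459 = 460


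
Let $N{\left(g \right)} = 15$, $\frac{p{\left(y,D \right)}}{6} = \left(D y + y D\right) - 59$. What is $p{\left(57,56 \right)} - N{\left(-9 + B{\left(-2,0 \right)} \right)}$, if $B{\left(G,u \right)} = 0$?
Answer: $37935$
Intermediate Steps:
$p{\left(y,D \right)} = -354 + 12 D y$ ($p{\left(y,D \right)} = 6 \left(\left(D y + y D\right) - 59\right) = 6 \left(\left(D y + D y\right) - 59\right) = 6 \left(2 D y - 59\right) = 6 \left(-59 + 2 D y\right) = -354 + 12 D y$)
$p{\left(57,56 \right)} - N{\left(-9 + B{\left(-2,0 \right)} \right)} = \left(-354 + 12 \cdot 56 \cdot 57\right) - 15 = \left(-354 + 38304\right) - 15 = 37950 - 15 = 37935$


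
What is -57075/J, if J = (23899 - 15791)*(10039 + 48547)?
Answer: -57075/475015288 ≈ -0.00012015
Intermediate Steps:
J = 475015288 (J = 8108*58586 = 475015288)
-57075/J = -57075/475015288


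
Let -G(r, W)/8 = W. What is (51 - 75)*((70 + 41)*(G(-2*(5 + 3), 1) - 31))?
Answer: 103896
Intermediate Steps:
G(r, W) = -8*W
(51 - 75)*((70 + 41)*(G(-2*(5 + 3), 1) - 31)) = (51 - 75)*((70 + 41)*(-8*1 - 31)) = -2664*(-8 - 31) = -2664*(-39) = -24*(-4329) = 103896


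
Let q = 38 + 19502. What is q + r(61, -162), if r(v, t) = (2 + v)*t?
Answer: 9334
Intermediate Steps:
q = 19540
r(v, t) = t*(2 + v)
q + r(61, -162) = 19540 - 162*(2 + 61) = 19540 - 162*63 = 19540 - 10206 = 9334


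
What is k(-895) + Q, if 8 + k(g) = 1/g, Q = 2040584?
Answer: 1826315519/895 ≈ 2.0406e+6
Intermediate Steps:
k(g) = -8 + 1/g
k(-895) + Q = (-8 + 1/(-895)) + 2040584 = (-8 - 1/895) + 2040584 = -7161/895 + 2040584 = 1826315519/895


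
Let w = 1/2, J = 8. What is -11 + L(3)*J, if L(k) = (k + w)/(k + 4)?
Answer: -7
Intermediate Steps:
w = 1/2 (w = 1*(1/2) = 1/2 ≈ 0.50000)
L(k) = (1/2 + k)/(4 + k) (L(k) = (k + 1/2)/(k + 4) = (1/2 + k)/(4 + k))
-11 + L(3)*J = -11 + ((1/2 + 3)/(4 + 3))*8 = -11 + ((7/2)/7)*8 = -11 + ((1/7)*(7/2))*8 = -11 + (1/2)*8 = -11 + 4 = -7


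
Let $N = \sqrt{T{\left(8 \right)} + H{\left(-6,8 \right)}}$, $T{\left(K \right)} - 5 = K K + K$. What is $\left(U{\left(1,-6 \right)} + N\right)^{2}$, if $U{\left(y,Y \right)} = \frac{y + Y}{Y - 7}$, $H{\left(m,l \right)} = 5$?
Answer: $\frac{13883}{169} + \frac{10 \sqrt{82}}{13} \approx 89.114$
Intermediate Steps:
$T{\left(K \right)} = 5 + K + K^{2}$ ($T{\left(K \right)} = 5 + \left(K K + K\right) = 5 + \left(K^{2} + K\right) = 5 + \left(K + K^{2}\right) = 5 + K + K^{2}$)
$U{\left(y,Y \right)} = \frac{Y + y}{-7 + Y}$
$N = \sqrt{82}$ ($N = \sqrt{\left(5 + 8 + 8^{2}\right) + 5} = \sqrt{\left(5 + 8 + 64\right) + 5} = \sqrt{77 + 5} = \sqrt{82} \approx 9.0554$)
$\left(U{\left(1,-6 \right)} + N\right)^{2} = \left(\frac{-6 + 1}{-7 - 6} + \sqrt{82}\right)^{2} = \left(\frac{1}{-13} \left(-5\right) + \sqrt{82}\right)^{2} = \left(\left(- \frac{1}{13}\right) \left(-5\right) + \sqrt{82}\right)^{2} = \left(\frac{5}{13} + \sqrt{82}\right)^{2}$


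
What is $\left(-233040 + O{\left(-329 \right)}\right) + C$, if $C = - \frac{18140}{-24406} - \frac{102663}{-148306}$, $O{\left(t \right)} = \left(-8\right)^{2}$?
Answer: $- \frac{421632268887159}{1809778118} \approx -2.3297 \cdot 10^{5}$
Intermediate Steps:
$O{\left(t \right)} = 64$
$C = \frac{2597932009}{1809778118}$ ($C = \left(-18140\right) \left(- \frac{1}{24406}\right) - - \frac{102663}{148306} = \frac{9070}{12203} + \frac{102663}{148306} = \frac{2597932009}{1809778118} \approx 1.4355$)
$\left(-233040 + O{\left(-329 \right)}\right) + C = \left(-233040 + 64\right) + \frac{2597932009}{1809778118} = -232976 + \frac{2597932009}{1809778118} = - \frac{421632268887159}{1809778118}$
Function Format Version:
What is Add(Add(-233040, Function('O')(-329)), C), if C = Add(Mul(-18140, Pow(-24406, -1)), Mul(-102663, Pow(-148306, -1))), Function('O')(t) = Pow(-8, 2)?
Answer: Rational(-421632268887159, 1809778118) ≈ -2.3297e+5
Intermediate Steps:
Function('O')(t) = 64
C = Rational(2597932009, 1809778118) (C = Add(Mul(-18140, Rational(-1, 24406)), Mul(-102663, Rational(-1, 148306))) = Add(Rational(9070, 12203), Rational(102663, 148306)) = Rational(2597932009, 1809778118) ≈ 1.4355)
Add(Add(-233040, Function('O')(-329)), C) = Add(Add(-233040, 64), Rational(2597932009, 1809778118)) = Add(-232976, Rational(2597932009, 1809778118)) = Rational(-421632268887159, 1809778118)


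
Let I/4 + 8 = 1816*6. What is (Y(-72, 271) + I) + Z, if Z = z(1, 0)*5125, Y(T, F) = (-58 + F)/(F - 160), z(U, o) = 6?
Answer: 2749245/37 ≈ 74304.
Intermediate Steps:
Y(T, F) = (-58 + F)/(-160 + F)
I = 43552 (I = -32 + 4*(1816*6) = -32 + 4*10896 = -32 + 43584 = 43552)
Z = 30750 (Z = 6*5125 = 30750)
(Y(-72, 271) + I) + Z = ((-58 + 271)/(-160 + 271) + 43552) + 30750 = (213/111 + 43552) + 30750 = ((1/111)*213 + 43552) + 30750 = (71/37 + 43552) + 30750 = 1611495/37 + 30750 = 2749245/37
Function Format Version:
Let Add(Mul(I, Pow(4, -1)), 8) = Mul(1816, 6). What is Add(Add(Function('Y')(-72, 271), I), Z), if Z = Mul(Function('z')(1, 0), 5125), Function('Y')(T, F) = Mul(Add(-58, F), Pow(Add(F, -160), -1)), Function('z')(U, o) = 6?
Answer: Rational(2749245, 37) ≈ 74304.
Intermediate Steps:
Function('Y')(T, F) = Mul(Pow(Add(-160, F), -1), Add(-58, F)) (Function('Y')(T, F) = Mul(Add(-58, F), Pow(Add(-160, F), -1)) = Mul(Pow(Add(-160, F), -1), Add(-58, F)))
I = 43552 (I = Add(-32, Mul(4, Mul(1816, 6))) = Add(-32, Mul(4, 10896)) = Add(-32, 43584) = 43552)
Z = 30750 (Z = Mul(6, 5125) = 30750)
Add(Add(Function('Y')(-72, 271), I), Z) = Add(Add(Mul(Pow(Add(-160, 271), -1), Add(-58, 271)), 43552), 30750) = Add(Add(Mul(Pow(111, -1), 213), 43552), 30750) = Add(Add(Mul(Rational(1, 111), 213), 43552), 30750) = Add(Add(Rational(71, 37), 43552), 30750) = Add(Rational(1611495, 37), 30750) = Rational(2749245, 37)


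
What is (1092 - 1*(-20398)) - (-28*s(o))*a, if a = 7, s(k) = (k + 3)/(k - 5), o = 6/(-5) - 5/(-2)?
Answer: 786702/37 ≈ 21262.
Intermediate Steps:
o = 13/10 (o = 6*(-⅕) - 5*(-½) = -6/5 + 5/2 = 13/10 ≈ 1.3000)
s(k) = (3 + k)/(-5 + k)
(1092 - 1*(-20398)) - (-28*s(o))*a = (1092 - 1*(-20398)) - (-28*(3 + 13/10)/(-5 + 13/10))*7 = (1092 + 20398) - (-28*43/((-37/10)*10))*7 = 21490 - (-(-280)*43/(37*10))*7 = 21490 - (-28*(-43/37))*7 = 21490 - 1204*7/37 = 21490 - 1*8428/37 = 21490 - 8428/37 = 786702/37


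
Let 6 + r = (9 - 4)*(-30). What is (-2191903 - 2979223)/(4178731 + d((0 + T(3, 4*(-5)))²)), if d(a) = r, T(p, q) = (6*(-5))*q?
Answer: -5171126/4178575 ≈ -1.2375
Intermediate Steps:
T(p, q) = -30*q
r = -156 (r = -6 + (9 - 4)*(-30) = -6 + 5*(-30) = -6 - 150 = -156)
d(a) = -156
(-2191903 - 2979223)/(4178731 + d((0 + T(3, 4*(-5)))²)) = (-2191903 - 2979223)/(4178731 - 156) = -5171126/4178575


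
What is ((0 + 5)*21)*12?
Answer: 1260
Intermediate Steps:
((0 + 5)*21)*12 = (5*21)*12 = 105*12 = 1260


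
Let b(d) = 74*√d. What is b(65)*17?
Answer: 1258*√65 ≈ 10142.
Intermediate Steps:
b(65)*17 = (74*√65)*17 = 1258*√65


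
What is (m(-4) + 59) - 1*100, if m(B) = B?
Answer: -45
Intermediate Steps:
(m(-4) + 59) - 1*100 = (-4 + 59) - 1*100 = 55 - 100 = -45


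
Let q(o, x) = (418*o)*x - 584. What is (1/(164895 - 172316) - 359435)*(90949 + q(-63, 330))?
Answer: 22938970601365280/7421 ≈ 3.0911e+12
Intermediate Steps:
q(o, x) = -584 + 418*o*x (q(o, x) = 418*o*x - 584 = -584 + 418*o*x)
(1/(164895 - 172316) - 359435)*(90949 + q(-63, 330)) = (1/(164895 - 172316) - 359435)*(90949 + (-584 + 418*(-63)*330)) = (1/(-7421) - 359435)*(90949 + (-584 - 8690220)) = (-1/7421 - 359435)*(90949 - 8690804) = -2667367136/7421*(-8599855) = 22938970601365280/7421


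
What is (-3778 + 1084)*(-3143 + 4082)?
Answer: -2529666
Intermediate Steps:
(-3778 + 1084)*(-3143 + 4082) = -2694*939 = -2529666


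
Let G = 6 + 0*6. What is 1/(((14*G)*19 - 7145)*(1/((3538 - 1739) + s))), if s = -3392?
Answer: 1593/5549 ≈ 0.28708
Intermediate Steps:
G = 6 (G = 6 + 0 = 6)
1/(((14*G)*19 - 7145)*(1/((3538 - 1739) + s))) = 1/(((14*6)*19 - 7145)*(1/((3538 - 1739) - 3392))) = 1/((84*19 - 7145)*(1/(1799 - 3392))) = 1/((1596 - 7145)*(1/(-1593))) = 1/((-5549)*(-1/1593)) = -1/5549*(-1593) = 1593/5549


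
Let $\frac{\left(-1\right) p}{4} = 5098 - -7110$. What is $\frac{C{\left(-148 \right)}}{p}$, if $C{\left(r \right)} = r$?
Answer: $\frac{37}{12208} \approx 0.0030308$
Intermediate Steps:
$p = -48832$ ($p = - 4 \left(5098 - -7110\right) = - 4 \left(5098 + 7110\right) = \left(-4\right) 12208 = -48832$)
$\frac{C{\left(-148 \right)}}{p} = - \frac{148}{-48832} = \left(-148\right) \left(- \frac{1}{48832}\right) = \frac{37}{12208}$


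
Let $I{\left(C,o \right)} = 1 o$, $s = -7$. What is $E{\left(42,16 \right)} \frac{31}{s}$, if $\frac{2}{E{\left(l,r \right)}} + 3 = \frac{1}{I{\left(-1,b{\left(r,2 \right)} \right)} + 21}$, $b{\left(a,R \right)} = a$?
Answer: $\frac{1147}{385} \approx 2.9792$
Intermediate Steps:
$I{\left(C,o \right)} = o$
$E{\left(l,r \right)} = \frac{2}{-3 + \frac{1}{21 + r}}$ ($E{\left(l,r \right)} = \frac{2}{-3 + \frac{1}{r + 21}} = \frac{2}{-3 + \frac{1}{21 + r}}$)
$E{\left(42,16 \right)} \frac{31}{s} = \frac{2 \left(-21 - 16\right)}{62 + 3 \cdot 16} \frac{31}{-7} = \frac{2 \left(-21 - 16\right)}{62 + 48} \cdot 31 \left(- \frac{1}{7}\right) = 2 \cdot \frac{1}{110} \left(-37\right) \left(- \frac{31}{7}\right) = \left(- \frac{37}{55}\right) \left(- \frac{31}{7}\right) = \frac{1147}{385}$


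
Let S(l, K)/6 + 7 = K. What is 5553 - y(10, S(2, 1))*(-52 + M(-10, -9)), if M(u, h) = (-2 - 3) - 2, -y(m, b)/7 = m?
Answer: 1423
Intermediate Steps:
S(l, K) = -42 + 6*K
y(m, b) = -7*m
M(u, h) = -7 (M(u, h) = -5 - 2 = -7)
5553 - y(10, S(2, 1))*(-52 + M(-10, -9)) = 5553 - (-7*10)*(-52 - 7) = 5553 - (-70)*(-59) = 5553 - 1*4130 = 5553 - 4130 = 1423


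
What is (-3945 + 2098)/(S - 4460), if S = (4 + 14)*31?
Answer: 1847/3902 ≈ 0.47335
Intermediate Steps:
S = 558 (S = 18*31 = 558)
(-3945 + 2098)/(S - 4460) = (-3945 + 2098)/(558 - 4460) = -1847/(-3902) = -1847*(-1/3902) = 1847/3902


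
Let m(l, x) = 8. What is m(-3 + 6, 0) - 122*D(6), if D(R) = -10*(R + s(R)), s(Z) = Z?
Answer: 14648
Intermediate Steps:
D(R) = -20*R (D(R) = -10*(R + R) = -20*R)
m(-3 + 6, 0) - 122*D(6) = 8 - (-2440)*6 = 8 - 122*(-120) = 8 + 14640 = 14648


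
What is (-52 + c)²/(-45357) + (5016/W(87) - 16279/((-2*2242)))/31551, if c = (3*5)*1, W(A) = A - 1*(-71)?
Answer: -377749194137/12998269541868 ≈ -0.029061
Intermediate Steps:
W(A) = 71 + A (W(A) = A + 71 = 71 + A)
c = 15 (c = 15*1 = 15)
(-52 + c)²/(-45357) + (5016/W(87) - 16279/((-2*2242)))/31551 = (-52 + 15)²/(-45357) + (5016/(71 + 87) - 16279/((-2*2242)))/31551 = (-37)²*(-1/45357) + (5016/158 - 16279/(-4484))*(1/31551) = 1369*(-1/45357) + (5016*(1/158) - 16279*(-1/4484))*(1/31551) = -1369/45357 + (2508/79 + 16279/4484)*(1/31551) = -1369/45357 + (12531913/354236)*(1/31551) = -1369/45357 + 12531913/11176500036 = -377749194137/12998269541868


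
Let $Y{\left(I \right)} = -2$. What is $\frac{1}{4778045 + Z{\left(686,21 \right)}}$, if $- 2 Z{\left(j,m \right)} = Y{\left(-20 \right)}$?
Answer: $\frac{1}{4778046} \approx 2.0929 \cdot 10^{-7}$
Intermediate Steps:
$Z{\left(j,m \right)} = 1$ ($Z{\left(j,m \right)} = \left(- \frac{1}{2}\right) \left(-2\right) = 1$)
$\frac{1}{4778045 + Z{\left(686,21 \right)}} = \frac{1}{4778045 + 1} = \frac{1}{4778046}$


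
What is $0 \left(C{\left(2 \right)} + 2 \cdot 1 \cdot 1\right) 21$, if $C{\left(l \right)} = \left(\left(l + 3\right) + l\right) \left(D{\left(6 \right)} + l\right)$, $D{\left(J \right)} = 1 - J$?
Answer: $0$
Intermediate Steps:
$C{\left(l \right)} = \left(-5 + l\right) \left(3 + 2 l\right)$ ($C{\left(l \right)} = \left(\left(l + 3\right) + l\right) \left(\left(1 - 6\right) + l\right) = \left(\left(3 + l\right) + l\right) \left(\left(1 - 6\right) + l\right) = \left(3 + 2 l\right) \left(-5 + l\right) = \left(-5 + l\right) \left(3 + 2 l\right)$)
$0 \left(C{\left(2 \right)} + 2 \cdot 1 \cdot 1\right) 21 = 0 \left(\left(-15 - 14 + 2 \cdot 2^{2}\right) + 2 \cdot 1 \cdot 1\right) 21 = 0 \left(\left(-15 - 14 + 2 \cdot 4\right) + 2 \cdot 1\right) 21 = 0 \left(\left(-15 - 14 + 8\right) + 2\right) 21 = 0 \left(-21 + 2\right) 21 = 0 \left(-19\right) 21 = 0 \cdot 21 = 0$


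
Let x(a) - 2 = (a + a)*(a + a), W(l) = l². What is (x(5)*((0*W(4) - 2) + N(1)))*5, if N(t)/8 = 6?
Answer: 23460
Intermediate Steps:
N(t) = 48 (N(t) = 8*6 = 48)
x(a) = 2 + 4*a² (x(a) = 2 + (a + a)*(a + a) = 2 + (2*a)*(2*a) = 2 + 4*a²)
(x(5)*((0*W(4) - 2) + N(1)))*5 = ((2 + 4*5²)*((0*4² - 2) + 48))*5 = ((2 + 4*25)*((0*16 - 2) + 48))*5 = ((2 + 100)*((0 - 2) + 48))*5 = (102*(-2 + 48))*5 = (102*46)*5 = 4692*5 = 23460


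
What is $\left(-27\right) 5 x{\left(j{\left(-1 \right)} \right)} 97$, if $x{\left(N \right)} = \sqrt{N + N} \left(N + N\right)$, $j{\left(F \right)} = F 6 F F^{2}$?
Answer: $- 314280 \sqrt{3} \approx -5.4435 \cdot 10^{5}$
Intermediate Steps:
$j{\left(F \right)} = 6 F^{4}$ ($j{\left(F \right)} = 6 F F F^{2} = 6 F^{2} F^{2} = 6 F^{4}$)
$x{\left(N \right)} = 2 \sqrt{2} N^{\frac{3}{2}}$ ($x{\left(N \right)} = \sqrt{2 N} 2 N = \sqrt{2} \sqrt{N} 2 N = 2 \sqrt{2} N^{\frac{3}{2}}$)
$\left(-27\right) 5 x{\left(j{\left(-1 \right)} \right)} 97 = \left(-27\right) 5 \cdot 2 \sqrt{2} \left(6 \left(-1\right)^{4}\right)^{\frac{3}{2}} \cdot 97 = - 135 \cdot 2 \sqrt{2} \left(6 \cdot 1\right)^{\frac{3}{2}} \cdot 97 = - 135 \cdot 2 \sqrt{2} \cdot 6^{\frac{3}{2}} \cdot 97 = - 135 \cdot 2 \sqrt{2} \cdot 6 \sqrt{6} \cdot 97 = - 135 \cdot 24 \sqrt{3} \cdot 97 = - 3240 \sqrt{3} \cdot 97 = - 314280 \sqrt{3}$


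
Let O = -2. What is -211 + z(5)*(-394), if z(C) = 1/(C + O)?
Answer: -1027/3 ≈ -342.33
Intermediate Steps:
z(C) = 1/(-2 + C) (z(C) = 1/(C - 2) = 1/(-2 + C))
-211 + z(5)*(-394) = -211 - 394/(-2 + 5) = -211 - 394/3 = -1027/3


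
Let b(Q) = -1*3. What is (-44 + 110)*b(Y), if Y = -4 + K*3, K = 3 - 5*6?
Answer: -198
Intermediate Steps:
K = -27 (K = 3 - 30 = -27)
Y = -85 (Y = -4 - 27*3 = -4 - 81 = -85)
b(Q) = -3
(-44 + 110)*b(Y) = (-44 + 110)*(-3) = 66*(-3) = -198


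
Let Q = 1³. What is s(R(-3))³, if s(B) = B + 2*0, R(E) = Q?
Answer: 1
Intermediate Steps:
Q = 1
R(E) = 1
s(B) = B (s(B) = B + 0 = B)
s(R(-3))³ = 1³ = 1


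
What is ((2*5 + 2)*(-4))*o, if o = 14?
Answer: -672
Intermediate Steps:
((2*5 + 2)*(-4))*o = ((2*5 + 2)*(-4))*14 = ((10 + 2)*(-4))*14 = (12*(-4))*14 = -48*14 = -672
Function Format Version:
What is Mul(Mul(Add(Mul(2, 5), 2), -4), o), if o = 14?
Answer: -672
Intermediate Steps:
Mul(Mul(Add(Mul(2, 5), 2), -4), o) = Mul(Mul(Add(Mul(2, 5), 2), -4), 14) = Mul(Mul(Add(10, 2), -4), 14) = Mul(Mul(12, -4), 14) = Mul(-48, 14) = -672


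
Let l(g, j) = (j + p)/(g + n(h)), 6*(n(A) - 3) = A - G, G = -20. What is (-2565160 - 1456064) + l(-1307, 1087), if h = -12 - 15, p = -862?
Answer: -31490206494/7831 ≈ -4.0212e+6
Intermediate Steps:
h = -27
n(A) = 19/3 + A/6 (n(A) = 3 + (A - 1*(-20))/6 = 3 + (A + 20)/6 = 3 + (20 + A)/6 = 3 + (10/3 + A/6) = 19/3 + A/6)
l(g, j) = (-862 + j)/(11/6 + g) (l(g, j) = (j - 862)/(g + (19/3 + (⅙)*(-27))) = (-862 + j)/(g + (19/3 - 9/2)) = (-862 + j)/(g + 11/6) = (-862 + j)/(11/6 + g))
(-2565160 - 1456064) + l(-1307, 1087) = (-2565160 - 1456064) + 6*(-862 + 1087)/(11 + 6*(-1307)) = -4021224 + 6*225/(11 - 7842) = -4021224 + 6*225/(-7831) = -4021224 + 6*(-1/7831)*225 = -4021224 - 1350/7831 = -31490206494/7831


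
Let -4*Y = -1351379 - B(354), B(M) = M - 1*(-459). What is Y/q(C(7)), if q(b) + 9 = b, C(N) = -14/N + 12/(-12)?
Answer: -84512/3 ≈ -28171.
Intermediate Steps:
C(N) = -1 - 14/N (C(N) = -14/N + 12*(-1/12) = -14/N - 1 = -1 - 14/N)
B(M) = 459 + M (B(M) = M + 459 = 459 + M)
q(b) = -9 + b
Y = 338048 (Y = -(-1351379 - (459 + 354))/4 = -(-1351379 - 1*813)/4 = -(-1351379 - 813)/4 = -¼*(-1352192) = 338048)
Y/q(C(7)) = 338048/(-9 + (-14 - 1*7)/7) = 338048/(-9 + (-14 - 7)/7) = 338048/(-9 + (⅐)*(-21)) = 338048/(-9 - 3) = 338048/(-12) = 338048*(-1/12) = -84512/3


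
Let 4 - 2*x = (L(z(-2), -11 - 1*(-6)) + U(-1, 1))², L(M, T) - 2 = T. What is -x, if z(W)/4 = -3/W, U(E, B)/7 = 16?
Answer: 11877/2 ≈ 5938.5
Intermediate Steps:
U(E, B) = 112 (U(E, B) = 7*16 = 112)
z(W) = -12/W (z(W) = 4*(-3/W) = -12/W)
L(M, T) = 2 + T
x = -11877/2 (x = 2 - ((2 + (-11 - 1*(-6))) + 112)²/2 = 2 - ((2 + (-11 + 6)) + 112)²/2 = 2 - ((2 - 5) + 112)²/2 = 2 - (-3 + 112)²/2 = 2 - ½*109² = 2 - ½*11881 = 2 - 11881/2 = -11877/2 ≈ -5938.5)
-x = -1*(-11877/2) = 11877/2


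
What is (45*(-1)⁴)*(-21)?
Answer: -945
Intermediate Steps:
(45*(-1)⁴)*(-21) = (45*1)*(-21) = 45*(-21) = -945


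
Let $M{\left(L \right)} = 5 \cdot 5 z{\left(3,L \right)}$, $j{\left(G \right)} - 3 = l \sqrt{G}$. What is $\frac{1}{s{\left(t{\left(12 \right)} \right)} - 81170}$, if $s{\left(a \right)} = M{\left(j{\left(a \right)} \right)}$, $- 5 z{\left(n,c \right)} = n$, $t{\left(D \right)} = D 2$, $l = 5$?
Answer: $- \frac{1}{81185} \approx -1.2318 \cdot 10^{-5}$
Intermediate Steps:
$t{\left(D \right)} = 2 D$
$z{\left(n,c \right)} = - \frac{n}{5}$
$j{\left(G \right)} = 3 + 5 \sqrt{G}$
$M{\left(L \right)} = -15$ ($M{\left(L \right)} = 5 \cdot 5 \left(\left(- \frac{1}{5}\right) 3\right) = 25 \left(- \frac{3}{5}\right) = -15$)
$s{\left(a \right)} = -15$
$\frac{1}{s{\left(t{\left(12 \right)} \right)} - 81170} = \frac{1}{-15 - 81170} = \frac{1}{-81185} = - \frac{1}{81185}$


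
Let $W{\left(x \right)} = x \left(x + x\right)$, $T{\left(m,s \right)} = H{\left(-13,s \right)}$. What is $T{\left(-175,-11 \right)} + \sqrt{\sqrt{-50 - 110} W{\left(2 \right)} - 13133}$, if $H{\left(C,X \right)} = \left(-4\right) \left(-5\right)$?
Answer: $20 + \sqrt{-13133 + 32 i \sqrt{10}} \approx 20.441 + 114.6 i$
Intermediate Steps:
$H{\left(C,X \right)} = 20$
$T{\left(m,s \right)} = 20$
$W{\left(x \right)} = 2 x^{2}$ ($W{\left(x \right)} = x 2 x = 2 x^{2}$)
$T{\left(-175,-11 \right)} + \sqrt{\sqrt{-50 - 110} W{\left(2 \right)} - 13133} = 20 + \sqrt{\sqrt{-50 - 110} \cdot 2 \cdot 2^{2} - 13133} = 20 + \sqrt{\sqrt{-160} \cdot 2 \cdot 4 - 13133} = 20 + \sqrt{4 i \sqrt{10} \cdot 8 - 13133} = 20 + \sqrt{32 i \sqrt{10} - 13133} = 20 + \sqrt{-13133 + 32 i \sqrt{10}}$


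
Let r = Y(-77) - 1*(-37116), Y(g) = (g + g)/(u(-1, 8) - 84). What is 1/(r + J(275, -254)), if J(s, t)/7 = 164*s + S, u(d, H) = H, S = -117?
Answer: 38/13375963 ≈ 2.8409e-6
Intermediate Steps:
Y(g) = -g/38 (Y(g) = (g + g)/(8 - 84) = (2*g)/(-76) = (2*g)*(-1/76) = -g/38)
J(s, t) = -819 + 1148*s (J(s, t) = 7*(164*s - 117) = 7*(-117 + 164*s) = -819 + 1148*s)
r = 1410485/38 (r = -1/38*(-77) - 1*(-37116) = 77/38 + 37116 = 1410485/38 ≈ 37118.)
1/(r + J(275, -254)) = 1/(1410485/38 + (-819 + 1148*275)) = 1/(1410485/38 + (-819 + 315700)) = 1/(1410485/38 + 314881) = 1/(13375963/38) = 38/13375963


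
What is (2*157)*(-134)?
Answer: -42076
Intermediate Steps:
(2*157)*(-134) = 314*(-134) = -42076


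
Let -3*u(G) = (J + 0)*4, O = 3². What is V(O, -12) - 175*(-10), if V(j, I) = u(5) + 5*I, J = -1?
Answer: 5074/3 ≈ 1691.3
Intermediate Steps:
O = 9
u(G) = 4/3 (u(G) = -(-1 + 0)*4/3 = -(-1)*4/3 = -⅓*(-4) = 4/3)
V(j, I) = 4/3 + 5*I
V(O, -12) - 175*(-10) = (4/3 + 5*(-12)) - 175*(-10) = (4/3 - 60) + 1750 = -176/3 + 1750 = 5074/3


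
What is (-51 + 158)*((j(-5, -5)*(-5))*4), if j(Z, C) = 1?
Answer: -2140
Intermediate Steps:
(-51 + 158)*((j(-5, -5)*(-5))*4) = (-51 + 158)*((1*(-5))*4) = 107*(-5*4) = 107*(-20) = -2140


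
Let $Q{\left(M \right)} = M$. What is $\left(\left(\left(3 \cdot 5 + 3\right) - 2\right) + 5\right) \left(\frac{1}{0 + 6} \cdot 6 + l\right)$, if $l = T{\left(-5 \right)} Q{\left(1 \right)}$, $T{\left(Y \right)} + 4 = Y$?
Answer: $-168$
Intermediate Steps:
$T{\left(Y \right)} = -4 + Y$
$l = -9$ ($l = \left(-4 - 5\right) 1 = \left(-9\right) 1 = -9$)
$\left(\left(\left(3 \cdot 5 + 3\right) - 2\right) + 5\right) \left(\frac{1}{0 + 6} \cdot 6 + l\right) = \left(\left(\left(3 \cdot 5 + 3\right) - 2\right) + 5\right) \left(\frac{1}{0 + 6} \cdot 6 - 9\right) = \left(\left(\left(15 + 3\right) - 2\right) + 5\right) \left(\frac{1}{6} \cdot 6 - 9\right) = \left(\left(18 - 2\right) + 5\right) \left(\frac{1}{6} \cdot 6 - 9\right) = \left(16 + 5\right) \left(1 - 9\right) = 21 \left(-8\right) = -168$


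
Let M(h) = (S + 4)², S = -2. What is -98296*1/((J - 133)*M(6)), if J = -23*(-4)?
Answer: 24574/41 ≈ 599.37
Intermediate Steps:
J = 92
M(h) = 4 (M(h) = (-2 + 4)² = 2² = 4)
-98296*1/((J - 133)*M(6)) = -98296*1/(4*(92 - 133)) = -98296/(4*(-41)) = -98296/(-164) = -98296*(-1/164) = 24574/41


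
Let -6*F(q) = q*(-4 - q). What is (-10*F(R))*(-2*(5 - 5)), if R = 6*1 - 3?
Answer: 0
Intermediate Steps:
R = 3 (R = 6 - 3 = 3)
F(q) = -q*(-4 - q)/6
(-10*F(R))*(-2*(5 - 5)) = (-5*3*(4 + 3)/3)*(-2*(5 - 5)) = (-5*3*7/3)*(-2*0) = -10*7/2*0 = -35*0 = 0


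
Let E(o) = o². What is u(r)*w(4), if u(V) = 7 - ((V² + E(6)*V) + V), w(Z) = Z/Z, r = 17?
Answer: -911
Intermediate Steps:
w(Z) = 1
u(V) = 7 - V² - 37*V (u(V) = 7 - ((V² + 6²*V) + V) = 7 - ((V² + 36*V) + V) = 7 - (V² + 37*V) = 7 + (-V² - 37*V) = 7 - V² - 37*V)
u(r)*w(4) = (7 - 1*17² - 37*17)*1 = (7 - 1*289 - 629)*1 = (7 - 289 - 629)*1 = -911*1 = -911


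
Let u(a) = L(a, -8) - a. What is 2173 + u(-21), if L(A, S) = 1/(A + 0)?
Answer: 46073/21 ≈ 2194.0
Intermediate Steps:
L(A, S) = 1/A
u(a) = 1/a - a
2173 + u(-21) = 2173 + (1/(-21) - 1*(-21)) = 2173 + (-1/21 + 21) = 2173 + 440/21 = 46073/21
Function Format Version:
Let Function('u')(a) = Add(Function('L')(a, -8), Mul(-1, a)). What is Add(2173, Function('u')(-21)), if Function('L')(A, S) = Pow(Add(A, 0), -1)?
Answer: Rational(46073, 21) ≈ 2194.0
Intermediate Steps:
Function('L')(A, S) = Pow(A, -1)
Function('u')(a) = Add(Pow(a, -1), Mul(-1, a))
Add(2173, Function('u')(-21)) = Add(2173, Add(Pow(-21, -1), Mul(-1, -21))) = Add(2173, Add(Rational(-1, 21), 21)) = Add(2173, Rational(440, 21)) = Rational(46073, 21)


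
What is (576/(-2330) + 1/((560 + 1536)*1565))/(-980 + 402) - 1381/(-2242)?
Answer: 305249183858791/495216369812960 ≈ 0.61640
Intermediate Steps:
(576/(-2330) + 1/((560 + 1536)*1565))/(-980 + 402) - 1381/(-2242) = (576*(-1/2330) + (1/1565)/2096)/(-578) - 1381*(-1/2242) = (-288/1165 + (1/2096)*(1/1565))*(-1/578) + 1381/2242 = (-288/1165 + 1/3280240)*(-1/578) + 1381/2242 = -188941591/764295920*(-1/578) + 1381/2242 = 188941591/441763041760 + 1381/2242 = 305249183858791/495216369812960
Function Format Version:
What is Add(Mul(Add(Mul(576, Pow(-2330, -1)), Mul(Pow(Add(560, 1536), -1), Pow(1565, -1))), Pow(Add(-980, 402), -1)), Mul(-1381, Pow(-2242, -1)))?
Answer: Rational(305249183858791, 495216369812960) ≈ 0.61640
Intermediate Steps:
Add(Mul(Add(Mul(576, Pow(-2330, -1)), Mul(Pow(Add(560, 1536), -1), Pow(1565, -1))), Pow(Add(-980, 402), -1)), Mul(-1381, Pow(-2242, -1))) = Add(Mul(Add(Mul(576, Rational(-1, 2330)), Mul(Pow(2096, -1), Rational(1, 1565))), Pow(-578, -1)), Mul(-1381, Rational(-1, 2242))) = Add(Mul(Add(Rational(-288, 1165), Mul(Rational(1, 2096), Rational(1, 1565))), Rational(-1, 578)), Rational(1381, 2242)) = Add(Mul(Add(Rational(-288, 1165), Rational(1, 3280240)), Rational(-1, 578)), Rational(1381, 2242)) = Add(Mul(Rational(-188941591, 764295920), Rational(-1, 578)), Rational(1381, 2242)) = Add(Rational(188941591, 441763041760), Rational(1381, 2242)) = Rational(305249183858791, 495216369812960)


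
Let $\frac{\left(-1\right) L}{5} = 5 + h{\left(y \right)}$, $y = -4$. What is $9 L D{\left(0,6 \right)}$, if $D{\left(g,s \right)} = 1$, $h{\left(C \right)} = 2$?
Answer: $-315$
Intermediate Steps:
$L = -35$ ($L = - 5 \left(5 + 2\right) = \left(-5\right) 7 = -35$)
$9 L D{\left(0,6 \right)} = 9 \left(-35\right) 1 = \left(-315\right) 1 = -315$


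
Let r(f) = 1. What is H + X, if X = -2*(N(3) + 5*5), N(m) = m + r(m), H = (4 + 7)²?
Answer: 63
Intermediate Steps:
H = 121 (H = 11² = 121)
N(m) = 1 + m (N(m) = m + 1 = 1 + m)
X = -58 (X = -2*((1 + 3) + 5*5) = -2*(4 + 25) = -2*29 = -58)
H + X = 121 - 58 = 63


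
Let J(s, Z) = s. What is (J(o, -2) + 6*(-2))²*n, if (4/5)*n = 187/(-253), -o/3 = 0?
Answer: -3060/23 ≈ -133.04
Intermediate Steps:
o = 0 (o = -3*0 = 0)
n = -85/92 (n = 5*(187/(-253))/4 = 5*(187*(-1/253))/4 = (5/4)*(-17/23) = -85/92 ≈ -0.92391)
(J(o, -2) + 6*(-2))²*n = (0 + 6*(-2))²*(-85/92) = (0 - 12)²*(-85/92) = (-12)²*(-85/92) = 144*(-85/92) = -3060/23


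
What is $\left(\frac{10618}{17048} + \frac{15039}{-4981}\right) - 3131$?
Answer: $- \frac{133037884071}{42458044} \approx -3133.4$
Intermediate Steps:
$\left(\frac{10618}{17048} + \frac{15039}{-4981}\right) - 3131 = \left(10618 \cdot \frac{1}{17048} + 15039 \left(- \frac{1}{4981}\right)\right) - 3131 = \left(\frac{5309}{8524} - \frac{15039}{4981}\right) - 3131 = - \frac{101748307}{42458044} - 3131 = - \frac{133037884071}{42458044}$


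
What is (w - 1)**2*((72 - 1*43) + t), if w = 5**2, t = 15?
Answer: 25344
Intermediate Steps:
w = 25
(w - 1)**2*((72 - 1*43) + t) = (25 - 1)**2*((72 - 1*43) + 15) = 24**2*((72 - 43) + 15) = 576*(29 + 15) = 576*44 = 25344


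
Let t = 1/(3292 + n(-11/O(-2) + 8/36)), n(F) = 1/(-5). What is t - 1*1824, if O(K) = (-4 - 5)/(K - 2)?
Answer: -30021211/16459 ≈ -1824.0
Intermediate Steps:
O(K) = -9/(-2 + K)
n(F) = -⅕
t = 5/16459 (t = 1/(3292 - ⅕) = 1/(16459/5) = 5/16459 ≈ 0.00030379)
t - 1*1824 = 5/16459 - 1*1824 = 5/16459 - 1824 = -30021211/16459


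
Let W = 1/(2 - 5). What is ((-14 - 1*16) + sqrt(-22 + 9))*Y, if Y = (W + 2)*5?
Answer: -250 + 25*I*sqrt(13)/3 ≈ -250.0 + 30.046*I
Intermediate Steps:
W = -1/3 (W = 1/(-3) = -1/3 ≈ -0.33333)
Y = 25/3 (Y = (-1/3 + 2)*5 = (5/3)*5 = 25/3 ≈ 8.3333)
((-14 - 1*16) + sqrt(-22 + 9))*Y = ((-14 - 1*16) + sqrt(-22 + 9))*(25/3) = ((-14 - 16) + sqrt(-13))*(25/3) = (-30 + I*sqrt(13))*(25/3) = -250 + 25*I*sqrt(13)/3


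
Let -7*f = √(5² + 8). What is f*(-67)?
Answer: 67*√33/7 ≈ 54.984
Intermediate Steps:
f = -√33/7 (f = -√(5² + 8)/7 = -√(25 + 8)/7 = -√33/7 ≈ -0.82065)
f*(-67) = -√33/7*(-67) = 67*√33/7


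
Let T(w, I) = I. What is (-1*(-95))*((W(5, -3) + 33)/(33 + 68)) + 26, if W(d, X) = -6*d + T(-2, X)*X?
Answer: 3766/101 ≈ 37.287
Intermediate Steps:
W(d, X) = X² - 6*d (W(d, X) = -6*d + X*X = -6*d + X² = X² - 6*d)
(-1*(-95))*((W(5, -3) + 33)/(33 + 68)) + 26 = (-1*(-95))*((((-3)² - 6*5) + 33)/(33 + 68)) + 26 = 95*(((9 - 30) + 33)/101) + 26 = 95*((-21 + 33)*(1/101)) + 26 = 95*(12*(1/101)) + 26 = 95*(12/101) + 26 = 1140/101 + 26 = 3766/101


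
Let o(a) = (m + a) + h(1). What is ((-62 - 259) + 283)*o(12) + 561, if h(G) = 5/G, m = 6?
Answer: -313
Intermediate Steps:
o(a) = 11 + a (o(a) = (6 + a) + 5/1 = (6 + a) + 5*1 = (6 + a) + 5 = 11 + a)
((-62 - 259) + 283)*o(12) + 561 = ((-62 - 259) + 283)*(11 + 12) + 561 = (-321 + 283)*23 + 561 = -38*23 + 561 = -874 + 561 = -313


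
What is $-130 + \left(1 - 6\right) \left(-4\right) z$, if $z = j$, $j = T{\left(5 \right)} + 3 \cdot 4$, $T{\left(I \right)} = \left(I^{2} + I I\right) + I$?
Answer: $1210$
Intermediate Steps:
$T{\left(I \right)} = I + 2 I^{2}$ ($T{\left(I \right)} = \left(I^{2} + I^{2}\right) + I = 2 I^{2} + I = I + 2 I^{2}$)
$j = 67$ ($j = 5 \left(1 + 2 \cdot 5\right) + 3 \cdot 4 = 5 \left(1 + 10\right) + 12 = 5 \cdot 11 + 12 = 55 + 12 = 67$)
$z = 67$
$-130 + \left(1 - 6\right) \left(-4\right) z = -130 + \left(1 - 6\right) \left(-4\right) 67 = -130 + \left(-5\right) \left(-4\right) 67 = -130 + 20 \cdot 67 = -130 + 1340 = 1210$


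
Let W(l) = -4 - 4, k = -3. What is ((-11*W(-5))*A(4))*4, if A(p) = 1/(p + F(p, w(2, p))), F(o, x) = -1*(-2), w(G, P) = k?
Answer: 176/3 ≈ 58.667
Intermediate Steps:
w(G, P) = -3
W(l) = -8
F(o, x) = 2
A(p) = 1/(2 + p) (A(p) = 1/(p + 2) = 1/(2 + p))
((-11*W(-5))*A(4))*4 = ((-11*(-8))/(2 + 4))*4 = (88/6)*4 = (88*(⅙))*4 = (44/3)*4 = 176/3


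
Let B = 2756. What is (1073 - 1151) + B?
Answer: 2678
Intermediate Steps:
(1073 - 1151) + B = (1073 - 1151) + 2756 = -78 + 2756 = 2678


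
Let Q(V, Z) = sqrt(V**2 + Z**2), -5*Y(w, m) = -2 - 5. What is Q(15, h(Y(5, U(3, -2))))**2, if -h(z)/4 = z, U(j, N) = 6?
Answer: 6409/25 ≈ 256.36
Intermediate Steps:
Y(w, m) = 7/5 (Y(w, m) = -(-2 - 5)/5 = -1/5*(-7) = 7/5)
h(z) = -4*z
Q(15, h(Y(5, U(3, -2))))**2 = (sqrt(15**2 + (-4*7/5)**2))**2 = (sqrt(225 + (-28/5)**2))**2 = (sqrt(225 + 784/25))**2 = (sqrt(6409/25))**2 = (sqrt(6409)/5)**2 = 6409/25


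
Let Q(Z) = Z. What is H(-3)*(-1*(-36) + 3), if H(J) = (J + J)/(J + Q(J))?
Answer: 39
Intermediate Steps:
H(J) = 1 (H(J) = (J + J)/(J + J) = (2*J)/((2*J)) = (2*J)*(1/(2*J)) = 1)
H(-3)*(-1*(-36) + 3) = 1*(-1*(-36) + 3) = 1*(36 + 3) = 1*39 = 39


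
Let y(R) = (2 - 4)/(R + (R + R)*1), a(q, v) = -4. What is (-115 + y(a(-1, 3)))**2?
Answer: 474721/36 ≈ 13187.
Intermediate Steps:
y(R) = -2/(3*R) (y(R) = -2/(R + (2*R)*1) = -2/(R + 2*R) = -2*1/(3*R) = -2/(3*R))
(-115 + y(a(-1, 3)))**2 = (-115 - 2/3/(-4))**2 = (-115 - 2/3*(-1/4))**2 = (-115 + 1/6)**2 = (-689/6)**2 = 474721/36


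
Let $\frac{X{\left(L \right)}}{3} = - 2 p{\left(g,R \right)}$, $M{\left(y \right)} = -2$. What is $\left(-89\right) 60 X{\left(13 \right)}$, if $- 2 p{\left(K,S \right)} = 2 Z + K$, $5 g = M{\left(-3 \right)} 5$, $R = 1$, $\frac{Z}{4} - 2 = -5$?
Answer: $416520$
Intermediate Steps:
$Z = -12$ ($Z = 8 + 4 \left(-5\right) = 8 - 20 = -12$)
$g = -2$ ($g = \frac{\left(-2\right) 5}{5} = \frac{1}{5} \left(-10\right) = -2$)
$p{\left(K,S \right)} = 12 - \frac{K}{2}$ ($p{\left(K,S \right)} = - \frac{2 \left(-12\right) + K}{2} = - \frac{-24 + K}{2} = 12 - \frac{K}{2}$)
$X{\left(L \right)} = -78$ ($X{\left(L \right)} = 3 \left(- 2 \left(12 - -1\right)\right) = 3 \left(- 2 \left(12 + 1\right)\right) = 3 \left(\left(-2\right) 13\right) = 3 \left(-26\right) = -78$)
$\left(-89\right) 60 X{\left(13 \right)} = \left(-89\right) 60 \left(-78\right) = \left(-5340\right) \left(-78\right) = 416520$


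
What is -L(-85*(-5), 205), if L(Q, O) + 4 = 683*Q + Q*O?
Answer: -377396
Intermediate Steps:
L(Q, O) = -4 + 683*Q + O*Q (L(Q, O) = -4 + (683*Q + Q*O) = -4 + (683*Q + O*Q) = -4 + 683*Q + O*Q)
-L(-85*(-5), 205) = -(-4 + 683*(-85*(-5)) + 205*(-85*(-5))) = -(-4 + 683*425 + 205*425) = -(-4 + 290275 + 87125) = -1*377396 = -377396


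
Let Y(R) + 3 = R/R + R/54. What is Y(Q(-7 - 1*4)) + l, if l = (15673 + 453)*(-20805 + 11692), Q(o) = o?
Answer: -7935636971/54 ≈ -1.4696e+8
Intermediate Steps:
Y(R) = -2 + R/54 (Y(R) = -3 + (R/R + R/54) = -3 + (1 + R*(1/54)) = -3 + (1 + R/54) = -2 + R/54)
l = -146956238 (l = 16126*(-9113) = -146956238)
Y(Q(-7 - 1*4)) + l = (-2 + (-7 - 1*4)/54) - 146956238 = (-2 + (-7 - 4)/54) - 146956238 = (-2 + (1/54)*(-11)) - 146956238 = (-2 - 11/54) - 146956238 = -119/54 - 146956238 = -7935636971/54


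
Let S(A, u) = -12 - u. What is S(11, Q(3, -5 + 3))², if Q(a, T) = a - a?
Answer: 144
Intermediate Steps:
Q(a, T) = 0
S(11, Q(3, -5 + 3))² = (-12 - 1*0)² = (-12 + 0)² = (-12)² = 144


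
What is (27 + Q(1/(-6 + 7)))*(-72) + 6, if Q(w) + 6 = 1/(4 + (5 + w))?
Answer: -7566/5 ≈ -1513.2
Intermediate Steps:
Q(w) = -6 + 1/(9 + w) (Q(w) = -6 + 1/(4 + (5 + w)) = -6 + 1/(9 + w))
(27 + Q(1/(-6 + 7)))*(-72) + 6 = (27 + (-53 - 6/(-6 + 7))/(9 + 1/(-6 + 7)))*(-72) + 6 = (27 + (-53 - 6/1)/(9 + 1/1))*(-72) + 6 = (27 + (-53 - 6*1)/(9 + 1))*(-72) + 6 = (27 + (-53 - 6)/10)*(-72) + 6 = (27 + (1/10)*(-59))*(-72) + 6 = (27 - 59/10)*(-72) + 6 = (211/10)*(-72) + 6 = -7596/5 + 6 = -7566/5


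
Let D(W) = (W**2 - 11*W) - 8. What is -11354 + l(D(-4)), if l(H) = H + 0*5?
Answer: -11302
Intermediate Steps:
D(W) = -8 + W**2 - 11*W
l(H) = H (l(H) = H + 0 = H)
-11354 + l(D(-4)) = -11354 + (-8 + (-4)**2 - 11*(-4)) = -11354 + (-8 + 16 + 44) = -11354 + 52 = -11302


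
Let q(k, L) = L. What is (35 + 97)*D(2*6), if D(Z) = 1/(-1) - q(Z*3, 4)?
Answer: -660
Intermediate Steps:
D(Z) = -5 (D(Z) = 1/(-1) - 1*4 = -1 - 4 = -5)
(35 + 97)*D(2*6) = (35 + 97)*(-5) = 132*(-5) = -660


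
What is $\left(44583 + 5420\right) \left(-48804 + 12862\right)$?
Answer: $-1797207826$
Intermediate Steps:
$\left(44583 + 5420\right) \left(-48804 + 12862\right) = 50003 \left(-35942\right) = -1797207826$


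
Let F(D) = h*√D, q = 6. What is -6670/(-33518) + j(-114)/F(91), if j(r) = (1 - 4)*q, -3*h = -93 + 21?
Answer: 3335/16759 - 3*√91/364 ≈ 0.12038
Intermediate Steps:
h = 24 (h = -(-93 + 21)/3 = -⅓*(-72) = 24)
F(D) = 24*√D
j(r) = -18 (j(r) = (1 - 4)*6 = -3*6 = -18)
-6670/(-33518) + j(-114)/F(91) = -6670/(-33518) - 18*√91/2184 = -6670*(-1/33518) - 3*√91/364 = 3335/16759 - 3*√91/364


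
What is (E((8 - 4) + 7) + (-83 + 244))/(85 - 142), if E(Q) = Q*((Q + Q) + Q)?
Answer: -524/57 ≈ -9.1930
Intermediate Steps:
E(Q) = 3*Q² (E(Q) = Q*(2*Q + Q) = Q*(3*Q) = 3*Q²)
(E((8 - 4) + 7) + (-83 + 244))/(85 - 142) = (3*((8 - 4) + 7)² + (-83 + 244))/(85 - 142) = (3*(4 + 7)² + 161)/(-57) = (3*11² + 161)*(-1/57) = (3*121 + 161)*(-1/57) = (363 + 161)*(-1/57) = 524*(-1/57) = -524/57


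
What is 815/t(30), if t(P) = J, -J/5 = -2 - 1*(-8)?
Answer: -163/6 ≈ -27.167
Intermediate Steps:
J = -30 (J = -5*(-2 - 1*(-8)) = -5*(-2 + 8) = -5*6 = -30)
t(P) = -30
815/t(30) = 815/(-30) = 815*(-1/30) = -163/6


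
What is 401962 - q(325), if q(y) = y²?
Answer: 296337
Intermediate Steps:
401962 - q(325) = 401962 - 1*325² = 401962 - 1*105625 = 401962 - 105625 = 296337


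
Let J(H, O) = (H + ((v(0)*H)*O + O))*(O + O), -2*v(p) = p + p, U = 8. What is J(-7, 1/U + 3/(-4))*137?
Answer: 41785/32 ≈ 1305.8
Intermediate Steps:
v(p) = -p (v(p) = -(p + p)/2 = -p)
J(H, O) = 2*O*(H + O) (J(H, O) = (H + (((-1*0)*H)*O + O))*(O + O) = (H + ((0*H)*O + O))*(2*O) = (H + (0*O + O))*(2*O) = (H + (0 + O))*(2*O) = (H + O)*(2*O) = 2*O*(H + O))
J(-7, 1/U + 3/(-4))*137 = (2*(1/8 + 3/(-4))*(-7 + (1/8 + 3/(-4))))*137 = (2*(1*(⅛) + 3*(-¼))*(-7 + (1*(⅛) + 3*(-¼))))*137 = (2*(⅛ - ¾)*(-7 + (⅛ - ¾)))*137 = (2*(-5/8)*(-7 - 5/8))*137 = (2*(-5/8)*(-61/8))*137 = (305/32)*137 = 41785/32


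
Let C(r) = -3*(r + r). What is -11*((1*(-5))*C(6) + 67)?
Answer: -2717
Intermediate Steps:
C(r) = -6*r
-11*((1*(-5))*C(6) + 67) = -11*((1*(-5))*(-6*6) + 67) = -11*(-5*(-36) + 67) = -11*(180 + 67) = -11*247 = -2717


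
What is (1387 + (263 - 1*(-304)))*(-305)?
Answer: -595970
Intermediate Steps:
(1387 + (263 - 1*(-304)))*(-305) = (1387 + (263 + 304))*(-305) = (1387 + 567)*(-305) = 1954*(-305) = -595970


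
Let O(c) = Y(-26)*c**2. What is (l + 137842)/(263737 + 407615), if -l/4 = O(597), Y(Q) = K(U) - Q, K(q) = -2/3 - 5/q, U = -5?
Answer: -18701953/335676 ≈ -55.714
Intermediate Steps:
K(q) = -2/3 - 5/q (K(q) = -2*1/3 - 5/q = -2/3 - 5/q)
Y(Q) = 1/3 - Q (Y(Q) = (-2/3 - 5/(-5)) - Q = (-2/3 - 5*(-1/5)) - Q = (-2/3 + 1) - Q = 1/3 - Q)
O(c) = 79*c**2/3 (O(c) = (1/3 - 1*(-26))*c**2 = (1/3 + 26)*c**2 = 79*c**2/3)
l = -37541748 (l = -316*597**2/3 = -316*356409/3 = -4*9385437 = -37541748)
(l + 137842)/(263737 + 407615) = (-37541748 + 137842)/(263737 + 407615) = -37403906/671352 = -37403906*1/671352 = -18701953/335676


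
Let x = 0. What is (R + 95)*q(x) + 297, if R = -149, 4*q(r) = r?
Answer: 297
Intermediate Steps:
q(r) = r/4
(R + 95)*q(x) + 297 = (-149 + 95)*((1/4)*0) + 297 = -54*0 + 297 = 0 + 297 = 297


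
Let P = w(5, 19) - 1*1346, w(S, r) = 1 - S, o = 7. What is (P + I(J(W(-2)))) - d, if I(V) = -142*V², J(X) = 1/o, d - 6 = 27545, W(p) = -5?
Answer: -1416291/49 ≈ -28904.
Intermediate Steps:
d = 27551 (d = 6 + 27545 = 27551)
J(X) = ⅐ (J(X) = 1/7 = ⅐)
P = -1350 (P = (1 - 1*5) - 1*1346 = (1 - 5) - 1346 = -4 - 1346 = -1350)
(P + I(J(W(-2)))) - d = (-1350 - 142*(⅐)²) - 1*27551 = (-1350 - 142*1/49) - 27551 = (-1350 - 142/49) - 27551 = -66292/49 - 27551 = -1416291/49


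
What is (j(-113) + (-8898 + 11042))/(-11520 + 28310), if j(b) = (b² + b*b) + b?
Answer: 27569/16790 ≈ 1.6420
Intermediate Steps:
j(b) = b + 2*b² (j(b) = (b² + b²) + b = 2*b² + b = b + 2*b²)
(j(-113) + (-8898 + 11042))/(-11520 + 28310) = (-113*(1 + 2*(-113)) + (-8898 + 11042))/(-11520 + 28310) = (-113*(1 - 226) + 2144)/16790 = (-113*(-225) + 2144)*(1/16790) = (25425 + 2144)*(1/16790) = 27569*(1/16790) = 27569/16790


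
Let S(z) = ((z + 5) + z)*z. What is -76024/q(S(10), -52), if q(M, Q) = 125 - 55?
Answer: -38012/35 ≈ -1086.1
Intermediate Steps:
S(z) = z*(5 + 2*z) (S(z) = ((5 + z) + z)*z = (5 + 2*z)*z = z*(5 + 2*z))
q(M, Q) = 70
-76024/q(S(10), -52) = -76024/70 = -76024*1/70 = -38012/35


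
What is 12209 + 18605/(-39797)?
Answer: 485862968/39797 ≈ 12209.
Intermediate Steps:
12209 + 18605/(-39797) = 12209 + 18605*(-1/39797) = 12209 - 18605/39797 = 485862968/39797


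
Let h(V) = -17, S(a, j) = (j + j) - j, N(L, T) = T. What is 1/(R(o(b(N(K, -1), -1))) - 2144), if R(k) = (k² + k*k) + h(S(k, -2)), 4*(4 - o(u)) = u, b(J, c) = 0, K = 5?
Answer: -1/2129 ≈ -0.00046970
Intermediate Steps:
S(a, j) = j (S(a, j) = 2*j - j = j)
o(u) = 4 - u/4
R(k) = -17 + 2*k² (R(k) = (k² + k*k) - 17 = (k² + k²) - 17 = 2*k² - 17 = -17 + 2*k²)
1/(R(o(b(N(K, -1), -1))) - 2144) = 1/((-17 + 2*(4 - ¼*0)²) - 2144) = 1/((-17 + 2*(4 + 0)²) - 2144) = 1/((-17 + 2*4²) - 2144) = 1/((-17 + 2*16) - 2144) = 1/((-17 + 32) - 2144) = 1/(15 - 2144) = 1/(-2129) = -1/2129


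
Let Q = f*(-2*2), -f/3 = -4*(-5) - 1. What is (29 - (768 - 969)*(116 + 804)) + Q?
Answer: 185177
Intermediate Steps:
f = -57 (f = -3*(-4*(-5) - 1) = -3*(20 - 1) = -3*19 = -57)
Q = 228 (Q = -(-114)*2 = -57*(-4) = 228)
(29 - (768 - 969)*(116 + 804)) + Q = (29 - (768 - 969)*(116 + 804)) + 228 = (29 - (-201)*920) + 228 = (29 - 1*(-184920)) + 228 = (29 + 184920) + 228 = 184949 + 228 = 185177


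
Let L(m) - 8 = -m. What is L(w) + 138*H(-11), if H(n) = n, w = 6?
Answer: -1516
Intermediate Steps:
L(m) = 8 - m
L(w) + 138*H(-11) = (8 - 1*6) + 138*(-11) = (8 - 6) - 1518 = 2 - 1518 = -1516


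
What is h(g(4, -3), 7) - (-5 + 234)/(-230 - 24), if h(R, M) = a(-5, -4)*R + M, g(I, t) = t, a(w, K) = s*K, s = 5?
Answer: 17247/254 ≈ 67.902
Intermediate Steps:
a(w, K) = 5*K
h(R, M) = M - 20*R (h(R, M) = (5*(-4))*R + M = -20*R + M = M - 20*R)
h(g(4, -3), 7) - (-5 + 234)/(-230 - 24) = (7 - 20*(-3)) - (-5 + 234)/(-230 - 24) = (7 + 60) - 229/(-254) = 67 - 229*(-1)/254 = 67 - 1*(-229/254) = 67 + 229/254 = 17247/254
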